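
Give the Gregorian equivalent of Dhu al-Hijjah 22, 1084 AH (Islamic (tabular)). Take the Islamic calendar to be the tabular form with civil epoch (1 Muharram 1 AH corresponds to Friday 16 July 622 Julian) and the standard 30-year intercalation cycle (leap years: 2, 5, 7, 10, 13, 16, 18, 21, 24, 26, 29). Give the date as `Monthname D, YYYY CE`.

March 30, 1674 CE

Julian Day Number of the source date = 2332565.
Converting JDN 2332565 to the Gregorian calendar gives 30 March 1674 CE.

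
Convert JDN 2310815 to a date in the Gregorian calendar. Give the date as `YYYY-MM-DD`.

1614-09-11

JDN 2451545 is 1 Jan 2000; 2310815 is −140730 days from there.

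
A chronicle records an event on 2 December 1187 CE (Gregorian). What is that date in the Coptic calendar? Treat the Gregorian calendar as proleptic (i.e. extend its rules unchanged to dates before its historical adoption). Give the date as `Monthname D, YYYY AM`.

Both dates share Julian Day Number 2154938; in the Coptic calendar that is 28 Hathor 904 AM.

Hathor 28, 904 AM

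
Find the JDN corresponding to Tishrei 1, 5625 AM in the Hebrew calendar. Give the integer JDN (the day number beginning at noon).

2402146

In the Gregorian calendar the same day is 1 October 1864.
JDN 2299161 is 15 October 1582 CE (Gregorian); the target day is +102985 days from there, so JDN = 2402146.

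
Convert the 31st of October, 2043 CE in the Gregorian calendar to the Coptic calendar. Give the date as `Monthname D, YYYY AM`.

Paopi 20, 1760 AM

Julian Day Number of the source date = 2467554.
Converting JDN 2467554 to the Coptic calendar gives 20 Paopi 1760 AM.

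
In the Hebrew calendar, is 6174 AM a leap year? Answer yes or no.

Hebrew year 6174 is year 18 of its 19-year Metonic cycle; leap years are at positions 3, 6, 8, 11, 14, 17, 19, so it is a common year (12 months).

no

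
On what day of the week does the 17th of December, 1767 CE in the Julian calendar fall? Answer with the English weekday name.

Monday

This is JDN 2366805 (28 December 1767 Gregorian).
2366805 ≡ 0 (mod 7); counting from Monday = 0 gives Monday.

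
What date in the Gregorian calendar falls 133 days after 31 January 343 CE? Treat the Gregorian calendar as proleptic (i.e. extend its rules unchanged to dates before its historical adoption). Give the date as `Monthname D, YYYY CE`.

June 13, 343 CE

Counting 133 days forward from JDN 1846368 reaches JDN 1846501, which is June 13, 343 CE.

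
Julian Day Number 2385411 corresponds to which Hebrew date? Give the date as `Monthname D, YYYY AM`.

Kislev 9, 5579 AM

JDN 2385411 is 7 December 1818 in the Gregorian calendar.
In the Hebrew calendar that day is Kislev 9, 5579 AM.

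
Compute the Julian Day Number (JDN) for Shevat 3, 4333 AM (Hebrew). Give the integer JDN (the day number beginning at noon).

In the proleptic Gregorian calendar the same day is 25 January 573.
JDN 2400001 is 17 November 1858 CE (Gregorian), MJD 0; the target day is −469632 days from there, so JDN = 1930369.

1930369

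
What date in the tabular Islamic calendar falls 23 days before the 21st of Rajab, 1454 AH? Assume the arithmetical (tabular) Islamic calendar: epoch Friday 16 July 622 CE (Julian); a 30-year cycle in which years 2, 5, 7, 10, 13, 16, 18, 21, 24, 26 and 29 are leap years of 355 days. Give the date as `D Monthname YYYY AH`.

27 Jumada al-Thani 1454 AH

The starting date is JDN 2463532; 2463532 − 23 = 2463509.
JDN 2463509 corresponds to 27 Jumada al-Thani 1454 AH.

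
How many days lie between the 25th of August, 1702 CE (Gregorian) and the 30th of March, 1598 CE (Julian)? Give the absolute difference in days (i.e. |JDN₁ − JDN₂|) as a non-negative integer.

JDN of the first date = 2342939.
JDN of the second date = 2304816.
|2304816 − 2342939| = 38123.

38123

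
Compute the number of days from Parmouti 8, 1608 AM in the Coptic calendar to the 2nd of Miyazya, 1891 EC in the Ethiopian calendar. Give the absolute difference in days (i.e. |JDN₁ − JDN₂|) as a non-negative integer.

2550

First date → JDN 2412204; second date → JDN 2414754.
The interval is |2412204 − 2414754| = 2550 days.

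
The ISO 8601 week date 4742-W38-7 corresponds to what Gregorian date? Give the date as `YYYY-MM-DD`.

ISO week 1 of 4742 is the week containing the first Thursday of 4742.
Week 38, day 7 (Sunday) lands on 4742-09-20.

4742-09-20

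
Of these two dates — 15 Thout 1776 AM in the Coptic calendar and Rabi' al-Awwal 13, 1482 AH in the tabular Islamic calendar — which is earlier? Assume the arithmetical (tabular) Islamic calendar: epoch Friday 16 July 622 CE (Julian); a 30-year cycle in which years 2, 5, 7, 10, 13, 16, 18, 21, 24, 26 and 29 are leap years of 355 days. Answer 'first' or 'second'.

second

Converting both to JDN: 2473363 vs 2473328; the smaller is the second.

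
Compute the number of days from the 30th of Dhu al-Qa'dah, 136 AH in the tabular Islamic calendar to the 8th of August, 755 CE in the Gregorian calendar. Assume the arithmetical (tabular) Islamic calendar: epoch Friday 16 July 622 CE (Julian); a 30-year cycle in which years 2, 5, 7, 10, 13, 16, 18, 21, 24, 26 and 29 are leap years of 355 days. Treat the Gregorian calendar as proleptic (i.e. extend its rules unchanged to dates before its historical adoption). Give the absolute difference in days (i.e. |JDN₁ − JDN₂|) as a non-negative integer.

JDN of the first date = 1996603.
JDN of the second date = 1997037.
|1997037 − 1996603| = 434.

434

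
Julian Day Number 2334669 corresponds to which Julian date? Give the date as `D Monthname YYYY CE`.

23 December 1679 CE

The Gregorian equivalent of JDN 2334669 is 2 January 1680.
In the Julian calendar that day is 23 December 1679 CE.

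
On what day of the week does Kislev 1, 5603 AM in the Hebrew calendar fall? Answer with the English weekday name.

In the Gregorian calendar this is 4 November 1842 (JDN 2394144).
Since JDN mod 7 = 4 (0 = Monday), the day is Friday.

Friday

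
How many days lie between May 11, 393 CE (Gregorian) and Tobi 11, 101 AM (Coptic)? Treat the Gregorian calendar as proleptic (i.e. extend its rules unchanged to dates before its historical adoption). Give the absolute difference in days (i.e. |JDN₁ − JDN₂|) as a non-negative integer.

First date → JDN 1864731; second date → JDN 1861685.
The interval is |1864731 − 1861685| = 3046 days.

3046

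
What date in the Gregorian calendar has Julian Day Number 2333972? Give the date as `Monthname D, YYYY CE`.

JDN 2451545 is 1 Jan 2000; 2333972 is −117573 days from there.

February 4, 1678 CE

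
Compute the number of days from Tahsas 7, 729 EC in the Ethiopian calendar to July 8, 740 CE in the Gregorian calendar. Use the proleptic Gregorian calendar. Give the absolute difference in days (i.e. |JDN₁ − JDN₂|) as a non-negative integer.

1309

First date → JDN 1990219; second date → JDN 1991528.
The interval is |1990219 − 1991528| = 1309 days.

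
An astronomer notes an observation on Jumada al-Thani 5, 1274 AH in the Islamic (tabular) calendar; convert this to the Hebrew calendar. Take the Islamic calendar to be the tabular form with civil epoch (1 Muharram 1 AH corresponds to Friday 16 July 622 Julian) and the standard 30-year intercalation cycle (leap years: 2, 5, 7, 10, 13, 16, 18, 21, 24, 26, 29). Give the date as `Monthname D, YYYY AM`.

The source date corresponds to 21 January 1858 in the Gregorian calendar (JDN 2399701).
That day falls on 6 Shevat 5618 AM in the Hebrew calendar.

Shevat 6, 5618 AM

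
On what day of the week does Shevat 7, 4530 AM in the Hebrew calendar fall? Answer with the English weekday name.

Monday

This is JDN 2002308 (12 January 770 Gregorian).
Since JDN mod 7 = 0 (0 = Monday), the day is Monday.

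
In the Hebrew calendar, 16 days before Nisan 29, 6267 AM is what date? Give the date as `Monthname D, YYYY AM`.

The starting date is JDN 2636824; 2636824 − 16 = 2636808.
JDN 2636808 corresponds to Nisan 13, 6267 AM.

Nisan 13, 6267 AM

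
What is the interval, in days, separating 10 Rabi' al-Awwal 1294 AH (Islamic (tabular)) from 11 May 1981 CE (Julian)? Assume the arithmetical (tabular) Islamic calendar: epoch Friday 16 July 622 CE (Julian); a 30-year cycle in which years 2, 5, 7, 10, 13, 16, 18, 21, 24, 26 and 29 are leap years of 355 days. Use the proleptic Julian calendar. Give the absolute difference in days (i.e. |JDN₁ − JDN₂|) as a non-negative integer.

First date → JDN 2406704; second date → JDN 2444749.
The interval is |2406704 − 2444749| = 38045 days.

38045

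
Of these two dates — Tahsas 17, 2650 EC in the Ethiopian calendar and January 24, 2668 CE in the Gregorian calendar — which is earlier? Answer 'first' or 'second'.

First date → JDN 2691874; second date → JDN 2695550.
JDN 2691874 < JDN 2695550, so the first date is earlier.

first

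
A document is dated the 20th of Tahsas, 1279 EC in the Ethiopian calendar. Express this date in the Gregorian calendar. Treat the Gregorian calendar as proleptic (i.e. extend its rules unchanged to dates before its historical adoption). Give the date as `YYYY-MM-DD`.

1286-12-23

Both dates share Julian Day Number 2191119; in the Gregorian calendar that is 23 December 1286 CE.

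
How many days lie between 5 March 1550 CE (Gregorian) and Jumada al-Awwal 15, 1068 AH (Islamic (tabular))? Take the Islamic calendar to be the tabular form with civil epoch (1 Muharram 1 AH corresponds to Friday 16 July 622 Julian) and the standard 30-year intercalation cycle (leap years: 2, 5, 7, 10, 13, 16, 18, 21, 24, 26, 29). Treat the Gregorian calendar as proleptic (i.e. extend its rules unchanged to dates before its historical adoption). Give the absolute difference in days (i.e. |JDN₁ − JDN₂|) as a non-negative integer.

39432

First date → JDN 2287249; second date → JDN 2326681.
The interval is |2287249 − 2326681| = 39432 days.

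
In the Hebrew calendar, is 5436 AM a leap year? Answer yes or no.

Hebrew year 5436 is year 2 of its 19-year Metonic cycle; leap years are at positions 3, 6, 8, 11, 14, 17, 19, so it is a common year (12 months).

no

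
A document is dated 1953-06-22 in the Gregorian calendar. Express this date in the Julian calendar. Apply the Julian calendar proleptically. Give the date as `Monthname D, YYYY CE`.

June 9, 1953 CE

The Julian–Gregorian offset here is 13 days (Julian trailing).
22 June 1953 Gregorian − 13 days → 9 June 1953 Julian.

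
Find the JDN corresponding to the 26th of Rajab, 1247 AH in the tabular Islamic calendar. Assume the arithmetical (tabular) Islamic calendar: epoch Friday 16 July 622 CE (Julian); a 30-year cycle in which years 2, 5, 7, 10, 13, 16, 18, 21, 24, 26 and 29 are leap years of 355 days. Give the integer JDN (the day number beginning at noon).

In the Gregorian calendar the same day is 31 December 1831.
JDN 2400001 is 17 November 1858 CE (Gregorian), MJD 0; the target day is −9818 days from there, so JDN = 2390183.

2390183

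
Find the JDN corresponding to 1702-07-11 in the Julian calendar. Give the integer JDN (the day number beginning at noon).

In the Gregorian calendar the same day is 22 July 1702.
JDN 2451545 is 1 January 2000 CE (Gregorian); the target day is −108640 days from there, so JDN = 2342905.

2342905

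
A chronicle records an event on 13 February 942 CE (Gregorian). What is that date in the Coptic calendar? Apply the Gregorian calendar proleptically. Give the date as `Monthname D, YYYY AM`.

Meshir 14, 658 AM

Julian Day Number of the source date = 2065162.
Converting JDN 2065162 to the Coptic calendar gives 14 Meshir 658 AM.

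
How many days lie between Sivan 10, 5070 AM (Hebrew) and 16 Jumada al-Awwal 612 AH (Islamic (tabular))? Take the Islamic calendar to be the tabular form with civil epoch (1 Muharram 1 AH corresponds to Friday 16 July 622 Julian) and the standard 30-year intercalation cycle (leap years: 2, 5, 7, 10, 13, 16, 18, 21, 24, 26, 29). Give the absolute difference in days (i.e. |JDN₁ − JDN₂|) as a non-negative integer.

JDN of the first date = 2199665.
JDN of the second date = 2165091.
|2165091 − 2199665| = 34574.

34574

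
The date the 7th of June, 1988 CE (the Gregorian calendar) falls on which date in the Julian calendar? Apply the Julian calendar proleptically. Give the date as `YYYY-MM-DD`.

For dates in this range the Gregorian date is 13 days ahead of the Julian.
7 June 1988 Gregorian − 13 days → 25 May 1988 Julian.

1988-05-25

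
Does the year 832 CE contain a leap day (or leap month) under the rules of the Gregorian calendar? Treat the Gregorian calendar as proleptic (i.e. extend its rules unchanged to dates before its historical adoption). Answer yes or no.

yes

832 is divisible by 4 and not by 100, so it is a leap year.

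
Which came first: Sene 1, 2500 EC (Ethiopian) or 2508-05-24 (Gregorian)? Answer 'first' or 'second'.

second

First date → JDN 2637251; second date → JDN 2637232.
JDN 2637232 < JDN 2637251, so the second date is earlier.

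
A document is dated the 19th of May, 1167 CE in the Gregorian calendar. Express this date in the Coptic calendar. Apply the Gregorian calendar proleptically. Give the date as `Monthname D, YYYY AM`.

Pashons 17, 883 AM

Both dates share Julian Day Number 2147436; in the Coptic calendar that is 17 Pashons 883 AM.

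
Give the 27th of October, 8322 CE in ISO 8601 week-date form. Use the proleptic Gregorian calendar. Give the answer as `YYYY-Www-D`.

8322-W43-5

The weekday is Friday (ISO weekday 5).
That Friday belongs to ISO week 43 of ISO year 8322.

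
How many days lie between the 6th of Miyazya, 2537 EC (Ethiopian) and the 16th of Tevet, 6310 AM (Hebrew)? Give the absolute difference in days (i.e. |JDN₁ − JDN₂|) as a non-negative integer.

First date → JDN 2650710; second date → JDN 2652435.
The interval is |2650710 − 2652435| = 1725 days.

1725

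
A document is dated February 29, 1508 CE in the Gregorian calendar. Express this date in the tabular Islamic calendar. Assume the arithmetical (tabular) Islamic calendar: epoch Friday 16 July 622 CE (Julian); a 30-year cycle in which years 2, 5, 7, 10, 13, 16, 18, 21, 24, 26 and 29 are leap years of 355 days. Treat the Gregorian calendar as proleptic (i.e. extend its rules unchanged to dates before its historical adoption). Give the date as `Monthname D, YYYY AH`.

Shawwal 17, 913 AH

Julian Day Number of the source date = 2271904.
Converting JDN 2271904 to the tabular Islamic calendar gives 17 Shawwal 913 AH.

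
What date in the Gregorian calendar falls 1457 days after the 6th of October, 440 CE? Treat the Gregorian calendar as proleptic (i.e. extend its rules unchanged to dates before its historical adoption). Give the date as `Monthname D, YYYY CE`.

October 2, 444 CE

Counting 1457 days forward from JDN 1882046 reaches JDN 1883503, which is October 2, 444 CE.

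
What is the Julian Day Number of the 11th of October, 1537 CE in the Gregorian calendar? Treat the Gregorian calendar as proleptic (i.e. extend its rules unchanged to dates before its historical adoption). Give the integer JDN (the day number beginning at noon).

JDN 2400001 is 17 November 1858 CE (Gregorian), MJD 0; the target day is −117280 days from there, so JDN = 2282721.

2282721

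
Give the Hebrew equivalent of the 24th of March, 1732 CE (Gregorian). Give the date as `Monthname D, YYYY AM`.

Adar 27, 5492 AM

Both dates share Julian Day Number 2353743; in the Hebrew calendar that is 27 Adar 5492 AM.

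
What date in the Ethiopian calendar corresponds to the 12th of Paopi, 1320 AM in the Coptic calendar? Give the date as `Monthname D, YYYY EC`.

Tikimt 12, 1596 EC

The source date corresponds to 20 October 1603 in the Gregorian calendar (JDN 2306836).
That day falls on 12 Tikimt 1596 EC in the Ethiopian calendar.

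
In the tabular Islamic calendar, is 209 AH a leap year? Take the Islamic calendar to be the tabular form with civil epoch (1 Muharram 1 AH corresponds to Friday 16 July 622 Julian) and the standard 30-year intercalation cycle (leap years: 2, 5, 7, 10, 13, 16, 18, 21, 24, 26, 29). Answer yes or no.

yes

Year 209 AH is year 29 of its 30-year cycle; leap positions are 2, 5, 7, 10, 13, 16, 18, 21, 24, 26, 29, so it is a leap year (355 days).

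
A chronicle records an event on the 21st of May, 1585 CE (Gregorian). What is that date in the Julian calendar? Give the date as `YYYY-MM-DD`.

The Julian–Gregorian offset here is 10 days (Julian trailing).
21 May 1585 Gregorian − 10 days → 11 May 1585 Julian.

1585-05-11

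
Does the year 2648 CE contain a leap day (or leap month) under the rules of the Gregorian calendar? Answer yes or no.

yes

2648 is divisible by 4 and not by 100, so it is a leap year.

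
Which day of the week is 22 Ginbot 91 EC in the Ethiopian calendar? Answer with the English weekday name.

In the proleptic Gregorian calendar this is 15 May 99 (JDN 1757354).
JDN 1757354 mod 7 = 4, and JDN 0 was a Monday, so this is a Friday.

Friday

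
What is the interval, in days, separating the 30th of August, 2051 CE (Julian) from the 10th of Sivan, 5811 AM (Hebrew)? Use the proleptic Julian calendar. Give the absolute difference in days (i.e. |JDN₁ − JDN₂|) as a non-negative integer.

114

First date → JDN 2470427; second date → JDN 2470313.
The interval is |2470427 − 2470313| = 114 days.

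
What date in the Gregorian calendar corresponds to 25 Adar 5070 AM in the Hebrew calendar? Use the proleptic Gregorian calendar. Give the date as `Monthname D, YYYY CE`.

Both dates share Julian Day Number 2199592; in the Gregorian calendar that is 6 March 1310 CE.

March 6, 1310 CE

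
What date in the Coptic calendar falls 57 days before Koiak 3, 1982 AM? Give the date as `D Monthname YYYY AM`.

Counting 57 days back from JDN 2548682 reaches JDN 2548625, which is 6 Paopi 1982 AM.

6 Paopi 1982 AM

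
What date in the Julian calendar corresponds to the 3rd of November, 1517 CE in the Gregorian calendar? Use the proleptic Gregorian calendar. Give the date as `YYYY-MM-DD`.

1517-10-24

The Julian–Gregorian offset here is 10 days (Julian trailing).
3 November 1517 Gregorian − 10 days → 24 October 1517 Julian.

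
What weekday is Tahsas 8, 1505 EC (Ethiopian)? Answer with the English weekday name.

Equivalently 14 December 1512 Gregorian, JDN 2273654.
JDN 2273654 mod 7 = 5, and JDN 0 was a Monday, so this is a Saturday.

Saturday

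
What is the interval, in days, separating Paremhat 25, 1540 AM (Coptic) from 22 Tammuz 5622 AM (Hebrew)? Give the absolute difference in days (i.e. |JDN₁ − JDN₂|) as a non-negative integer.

13988

First date → JDN 2387354; second date → JDN 2401342.
The interval is |2387354 − 2401342| = 13988 days.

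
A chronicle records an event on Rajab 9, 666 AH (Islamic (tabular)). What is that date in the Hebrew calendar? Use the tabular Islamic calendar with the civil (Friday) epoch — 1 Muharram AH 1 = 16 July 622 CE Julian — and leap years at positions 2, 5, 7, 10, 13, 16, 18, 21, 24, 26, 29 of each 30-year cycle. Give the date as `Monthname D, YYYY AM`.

Both dates share Julian Day Number 2184279; in the Hebrew calendar that is 9 Nisan 5028 AM.

Nisan 9, 5028 AM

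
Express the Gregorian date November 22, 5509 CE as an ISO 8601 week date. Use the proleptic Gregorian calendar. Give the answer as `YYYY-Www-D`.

The weekday is Monday (ISO weekday 1).
That Monday belongs to ISO week 47 of ISO year 5509.

5509-W47-1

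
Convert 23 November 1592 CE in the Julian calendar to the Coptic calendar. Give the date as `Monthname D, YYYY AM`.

Hathor 27, 1309 AM

Both dates share Julian Day Number 2302863; in the Coptic calendar that is 27 Hathor 1309 AM.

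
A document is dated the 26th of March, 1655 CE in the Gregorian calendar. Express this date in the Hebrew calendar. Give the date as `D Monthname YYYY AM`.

Both dates share Julian Day Number 2325621; in the Hebrew calendar that is 17 Adar II 5415 AM.

17 Adar II 5415 AM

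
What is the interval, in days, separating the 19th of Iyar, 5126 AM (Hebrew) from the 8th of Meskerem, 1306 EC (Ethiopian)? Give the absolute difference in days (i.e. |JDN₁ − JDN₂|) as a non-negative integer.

First date → JDN 2220110; second date → JDN 2200879.
The interval is |2220110 − 2200879| = 19231 days.

19231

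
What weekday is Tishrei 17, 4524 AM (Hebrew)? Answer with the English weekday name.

This is JDN 2000014 (2 October 763 Gregorian).
Since JDN mod 7 = 2 (0 = Monday), the day is Wednesday.

Wednesday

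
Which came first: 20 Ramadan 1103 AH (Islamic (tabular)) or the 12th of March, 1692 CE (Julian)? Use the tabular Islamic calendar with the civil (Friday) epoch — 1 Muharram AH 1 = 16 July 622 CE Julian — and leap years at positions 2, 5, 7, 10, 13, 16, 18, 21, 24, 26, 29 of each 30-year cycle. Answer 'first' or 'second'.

second

Converting both to JDN: 2339207 vs 2339132; the smaller is the second.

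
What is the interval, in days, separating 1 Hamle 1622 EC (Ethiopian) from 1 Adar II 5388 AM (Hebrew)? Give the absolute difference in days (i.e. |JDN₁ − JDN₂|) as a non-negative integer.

First date → JDN 2316591; second date → JDN 2315740.
The interval is |2316591 − 2315740| = 851 days.

851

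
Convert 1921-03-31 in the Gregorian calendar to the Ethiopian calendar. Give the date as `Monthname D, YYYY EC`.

Julian Day Number of the source date = 2422780.
Converting JDN 2422780 to the Ethiopian calendar gives 22 Megabit 1913 EC.

Megabit 22, 1913 EC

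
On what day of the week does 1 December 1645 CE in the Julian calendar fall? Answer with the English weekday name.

This is JDN 2322229 (11 December 1645 Gregorian).
2322229 ≡ 0 (mod 7); counting from Monday = 0 gives Monday.

Monday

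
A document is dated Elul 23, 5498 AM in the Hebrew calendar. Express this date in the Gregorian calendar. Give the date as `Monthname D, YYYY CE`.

September 8, 1738 CE

Both dates share Julian Day Number 2356102; in the Gregorian calendar that is 8 September 1738 CE.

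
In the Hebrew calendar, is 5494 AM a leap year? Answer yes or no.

Hebrew year 5494 is year 3 of its 19-year Metonic cycle; leap years are at positions 3, 6, 8, 11, 14, 17, 19, so it is a leap year (13 months).

yes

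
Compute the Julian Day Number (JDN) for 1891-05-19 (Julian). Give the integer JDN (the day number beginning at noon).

2411884

In the Gregorian calendar the same day is 31 May 1891.
JDN 2400001 is 17 November 1858 CE (Gregorian), MJD 0; the target day is +11883 days from there, so JDN = 2411884.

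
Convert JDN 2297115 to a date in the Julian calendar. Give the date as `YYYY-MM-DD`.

JDN 2297115 is 9 March 1577 in the proleptic Gregorian calendar.
In the Julian calendar that day is 1577-02-27.

1577-02-27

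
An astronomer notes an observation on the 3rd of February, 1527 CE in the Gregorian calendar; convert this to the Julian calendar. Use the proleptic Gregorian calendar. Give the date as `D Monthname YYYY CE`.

For dates in this range the Gregorian date is 10 days ahead of the Julian.
3 February 1527 Gregorian − 10 days → 24 January 1527 Julian.

24 January 1527 CE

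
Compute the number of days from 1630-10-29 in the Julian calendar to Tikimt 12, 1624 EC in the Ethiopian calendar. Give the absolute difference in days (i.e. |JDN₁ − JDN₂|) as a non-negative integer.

JDN of the first date = 2316717.
JDN of the second date = 2317063.
|2317063 − 2316717| = 346.

346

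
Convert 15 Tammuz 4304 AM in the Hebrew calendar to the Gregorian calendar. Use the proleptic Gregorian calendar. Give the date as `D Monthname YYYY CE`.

Both dates share Julian Day Number 1919926; in the Gregorian calendar that is 23 June 544 CE.

23 June 544 CE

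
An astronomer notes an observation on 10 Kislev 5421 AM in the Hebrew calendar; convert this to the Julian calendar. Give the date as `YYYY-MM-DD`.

The source date corresponds to 13 November 1660 in the Gregorian calendar (JDN 2327680).
That day falls on 3 November 1660 CE in the Julian calendar.

1660-11-03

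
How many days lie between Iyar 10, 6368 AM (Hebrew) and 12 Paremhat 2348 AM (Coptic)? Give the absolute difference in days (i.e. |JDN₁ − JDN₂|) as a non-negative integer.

JDN of the first date = 2673750.
JDN of the second date = 2682463.
|2682463 − 2673750| = 8713.

8713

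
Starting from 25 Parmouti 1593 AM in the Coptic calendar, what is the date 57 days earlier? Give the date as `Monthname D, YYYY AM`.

Counting 57 days back from JDN 2406742 reaches JDN 2406685, which is Meshir 28, 1593 AM.

Meshir 28, 1593 AM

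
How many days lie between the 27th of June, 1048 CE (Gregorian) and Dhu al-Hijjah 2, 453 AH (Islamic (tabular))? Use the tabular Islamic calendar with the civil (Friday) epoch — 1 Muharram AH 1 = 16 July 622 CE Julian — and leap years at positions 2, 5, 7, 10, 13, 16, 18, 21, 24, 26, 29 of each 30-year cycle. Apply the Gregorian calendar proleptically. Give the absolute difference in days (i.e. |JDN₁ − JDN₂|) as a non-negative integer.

4928

First date → JDN 2104012; second date → JDN 2108940.
The interval is |2104012 − 2108940| = 4928 days.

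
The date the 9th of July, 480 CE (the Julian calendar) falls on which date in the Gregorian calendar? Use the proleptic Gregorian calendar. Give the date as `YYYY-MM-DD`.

0480-07-10

The Julian–Gregorian offset here is 1 day (Julian trailing).
9 July 480 Julian + 1 day → 10 July 480 Gregorian.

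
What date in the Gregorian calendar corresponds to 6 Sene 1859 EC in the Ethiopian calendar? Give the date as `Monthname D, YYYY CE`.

Both dates share Julian Day Number 2403130; in the Gregorian calendar that is 12 June 1867 CE.

June 12, 1867 CE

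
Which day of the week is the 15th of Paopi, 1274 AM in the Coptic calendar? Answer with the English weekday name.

Tuesday

This is JDN 2290037 (22 October 1557 Gregorian).
JDN 2290037 mod 7 = 1, and JDN 0 was a Monday, so this is a Tuesday.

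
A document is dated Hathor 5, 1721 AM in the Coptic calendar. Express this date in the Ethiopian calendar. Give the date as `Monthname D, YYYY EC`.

Hidar 5, 1997 EC

The source date corresponds to 14 November 2004 in the Gregorian calendar (JDN 2453324).
That day falls on 5 Hidar 1997 EC in the Ethiopian calendar.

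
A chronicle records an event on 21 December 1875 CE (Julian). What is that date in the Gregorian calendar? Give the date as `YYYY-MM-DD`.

1876-01-02

For dates in this range the Gregorian date is 12 days ahead of the Julian.
21 December 1875 Julian + 12 days → 2 January 1876 Gregorian.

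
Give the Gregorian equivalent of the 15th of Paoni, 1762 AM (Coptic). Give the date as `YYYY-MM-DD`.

Julian Day Number of the source date = 2468519.
Converting JDN 2468519 to the Gregorian calendar gives 22 June 2046 CE.

2046-06-22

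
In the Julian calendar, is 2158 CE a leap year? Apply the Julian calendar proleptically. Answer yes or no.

2158 mod 4 = 2, so it is a common year in the Julian calendar.

no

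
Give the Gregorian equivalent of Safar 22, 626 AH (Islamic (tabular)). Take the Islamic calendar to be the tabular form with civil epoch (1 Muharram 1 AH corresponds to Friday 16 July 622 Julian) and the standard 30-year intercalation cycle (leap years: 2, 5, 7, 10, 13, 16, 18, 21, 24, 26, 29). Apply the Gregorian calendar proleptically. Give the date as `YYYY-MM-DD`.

Both dates share Julian Day Number 2169970; in the Gregorian calendar that is 27 January 1229 CE.

1229-01-27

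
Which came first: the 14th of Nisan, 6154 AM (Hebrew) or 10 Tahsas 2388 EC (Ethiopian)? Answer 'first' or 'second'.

Converting both to JDN: 2595555 vs 2596172; the smaller is the first.

first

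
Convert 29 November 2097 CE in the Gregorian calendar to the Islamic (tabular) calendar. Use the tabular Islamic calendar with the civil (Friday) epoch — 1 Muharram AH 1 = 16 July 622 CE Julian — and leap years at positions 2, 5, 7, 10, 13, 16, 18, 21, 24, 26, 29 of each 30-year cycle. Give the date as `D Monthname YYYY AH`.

24 Sha'ban 1521 AH

Julian Day Number of the source date = 2487307.
Converting JDN 2487307 to the tabular Islamic calendar gives 24 Sha'ban 1521 AH.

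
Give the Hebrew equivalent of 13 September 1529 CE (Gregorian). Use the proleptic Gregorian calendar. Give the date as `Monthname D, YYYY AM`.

Julian Day Number of the source date = 2279771.
Converting JDN 2279771 to the Hebrew calendar gives 29 Elul 5289 AM.

Elul 29, 5289 AM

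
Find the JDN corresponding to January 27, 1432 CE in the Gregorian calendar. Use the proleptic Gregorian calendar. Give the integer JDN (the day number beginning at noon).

JDN 2400001 is 17 November 1858 CE (Gregorian), MJD 0; the target day is −155888 days from there, so JDN = 2244113.

2244113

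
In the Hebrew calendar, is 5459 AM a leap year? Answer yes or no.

Hebrew year 5459 is year 6 of its 19-year Metonic cycle; leap years are at positions 3, 6, 8, 11, 14, 17, 19, so it is a leap year (13 months).

yes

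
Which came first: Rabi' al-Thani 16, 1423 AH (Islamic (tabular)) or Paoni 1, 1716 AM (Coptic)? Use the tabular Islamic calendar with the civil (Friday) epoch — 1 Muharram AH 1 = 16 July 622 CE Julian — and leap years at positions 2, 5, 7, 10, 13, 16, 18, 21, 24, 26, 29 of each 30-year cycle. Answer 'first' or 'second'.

Converting both to JDN: 2452453 vs 2451704; the smaller is the second.

second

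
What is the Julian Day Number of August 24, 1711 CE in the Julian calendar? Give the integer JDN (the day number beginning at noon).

In the Gregorian calendar the same day is 4 September 1711.
JDN 2400001 is 17 November 1858 CE (Gregorian), MJD 0; the target day is −53765 days from there, so JDN = 2346236.

2346236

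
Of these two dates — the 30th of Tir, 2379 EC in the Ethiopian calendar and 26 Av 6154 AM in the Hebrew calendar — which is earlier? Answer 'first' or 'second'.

Converting both to JDN: 2592934 vs 2595685; the smaller is the first.

first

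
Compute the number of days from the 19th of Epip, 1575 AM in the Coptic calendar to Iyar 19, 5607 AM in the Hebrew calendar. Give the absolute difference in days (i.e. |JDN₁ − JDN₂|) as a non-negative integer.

4464

First date → JDN 2400251; second date → JDN 2395787.
The interval is |2400251 − 2395787| = 4464 days.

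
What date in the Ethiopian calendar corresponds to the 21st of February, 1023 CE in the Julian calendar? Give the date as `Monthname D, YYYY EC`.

Yekatit 27, 1015 EC

Both dates share Julian Day Number 2094760; in the Ethiopian calendar that is 27 Yekatit 1015 EC.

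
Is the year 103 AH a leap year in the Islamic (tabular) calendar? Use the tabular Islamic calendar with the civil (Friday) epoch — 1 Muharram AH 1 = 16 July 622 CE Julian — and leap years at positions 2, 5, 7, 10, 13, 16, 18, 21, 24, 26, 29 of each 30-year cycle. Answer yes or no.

yes

Year 103 AH is year 13 of its 30-year cycle; leap positions are 2, 5, 7, 10, 13, 16, 18, 21, 24, 26, 29, so it is a leap year (355 days).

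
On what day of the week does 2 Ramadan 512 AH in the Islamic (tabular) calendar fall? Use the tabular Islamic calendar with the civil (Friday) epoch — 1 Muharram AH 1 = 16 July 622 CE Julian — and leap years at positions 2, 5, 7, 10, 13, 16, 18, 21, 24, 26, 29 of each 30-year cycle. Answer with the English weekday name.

Tuesday

In the proleptic Gregorian calendar this is 24 December 1118 (JDN 2129758).
JDN 2129758 mod 7 = 1, and JDN 0 was a Monday, so this is a Tuesday.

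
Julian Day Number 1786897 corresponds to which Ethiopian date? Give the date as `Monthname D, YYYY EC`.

Miyazya 9, 172 EC

JDN 1786897 is 3 April 180 in the proleptic Gregorian calendar.
In the Ethiopian calendar that day is Miyazya 9, 172 EC.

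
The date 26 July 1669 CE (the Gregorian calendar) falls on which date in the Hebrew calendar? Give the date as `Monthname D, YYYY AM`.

Julian Day Number of the source date = 2330857.
Converting JDN 2330857 to the Hebrew calendar gives 27 Tammuz 5429 AM.

Tammuz 27, 5429 AM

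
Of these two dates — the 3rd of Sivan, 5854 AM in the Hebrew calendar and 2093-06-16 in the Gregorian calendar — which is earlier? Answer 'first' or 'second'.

The two dates have Julian Day Numbers 2486016 and 2485680 respectively.
Since 2485680 < 2486016, the second date comes first.

second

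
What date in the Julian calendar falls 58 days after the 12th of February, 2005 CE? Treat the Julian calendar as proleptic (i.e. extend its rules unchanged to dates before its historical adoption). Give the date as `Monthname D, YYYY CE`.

JDN of the 12th of February, 2005 CE = 2453427.
2453427 + 58 = 2453485.
JDN 2453485 in the Julian calendar is April 11, 2005 CE.

April 11, 2005 CE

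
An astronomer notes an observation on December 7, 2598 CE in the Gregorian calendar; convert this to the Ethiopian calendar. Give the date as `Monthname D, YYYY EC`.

Hidar 24, 2591 EC

Julian Day Number of the source date = 2670301.
Converting JDN 2670301 to the Ethiopian calendar gives 24 Hidar 2591 EC.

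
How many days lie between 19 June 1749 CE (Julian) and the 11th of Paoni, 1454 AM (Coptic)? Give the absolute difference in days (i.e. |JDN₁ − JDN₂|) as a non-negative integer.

First date → JDN 2360050; second date → JDN 2356018.
The interval is |2360050 − 2356018| = 4032 days.

4032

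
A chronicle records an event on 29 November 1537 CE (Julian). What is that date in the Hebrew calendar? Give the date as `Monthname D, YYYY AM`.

Both dates share Julian Day Number 2282780; in the Hebrew calendar that is 26 Kislev 5298 AM.

Kislev 26, 5298 AM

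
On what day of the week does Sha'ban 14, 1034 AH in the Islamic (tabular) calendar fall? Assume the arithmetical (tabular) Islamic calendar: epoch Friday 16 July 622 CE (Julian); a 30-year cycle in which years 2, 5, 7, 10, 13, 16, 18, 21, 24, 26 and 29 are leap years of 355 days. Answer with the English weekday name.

This is JDN 2314721 (22 May 1625 Gregorian).
JDN 2314721 mod 7 = 3, and JDN 0 was a Monday, so this is a Thursday.

Thursday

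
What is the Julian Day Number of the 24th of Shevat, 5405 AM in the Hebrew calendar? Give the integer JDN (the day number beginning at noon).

In the Gregorian calendar the same day is 20 February 1645.
JDN 2299161 is 15 October 1582 CE (Gregorian); the target day is +22774 days from there, so JDN = 2321935.

2321935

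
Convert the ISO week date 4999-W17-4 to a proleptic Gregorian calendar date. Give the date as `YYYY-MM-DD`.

4999-04-25

ISO week 1 of 4999 is the week containing the first Thursday of 4999.
Week 17, day 4 (Thursday) lands on 4999-04-25.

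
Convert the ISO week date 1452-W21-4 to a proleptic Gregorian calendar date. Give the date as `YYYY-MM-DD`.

1452-05-20

ISO week 1 of 1452 is the week containing the first Thursday of 1452.
Week 21, day 4 (Thursday) lands on 1452-05-20.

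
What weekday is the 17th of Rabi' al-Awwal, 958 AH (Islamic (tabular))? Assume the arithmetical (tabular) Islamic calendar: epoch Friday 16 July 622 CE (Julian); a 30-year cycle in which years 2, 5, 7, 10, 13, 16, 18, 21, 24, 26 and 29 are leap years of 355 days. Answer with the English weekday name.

Wednesday

This is JDN 2287644 (4 April 1551 Gregorian).
2287644 ≡ 2 (mod 7); counting from Monday = 0 gives Wednesday.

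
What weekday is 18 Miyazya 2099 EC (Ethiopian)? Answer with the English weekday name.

Wednesday

This is JDN 2490742 (27 April 2107 Gregorian).
Since JDN mod 7 = 2 (0 = Monday), the day is Wednesday.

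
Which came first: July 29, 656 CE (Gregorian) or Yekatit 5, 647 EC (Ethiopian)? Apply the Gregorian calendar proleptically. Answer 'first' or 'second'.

First date → JDN 1960869; second date → JDN 1960326.
JDN 1960326 < JDN 1960869, so the second date is earlier.

second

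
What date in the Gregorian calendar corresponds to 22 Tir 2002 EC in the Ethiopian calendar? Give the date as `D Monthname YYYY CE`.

30 January 2010 CE

Both dates share Julian Day Number 2455227; in the Gregorian calendar that is 30 January 2010 CE.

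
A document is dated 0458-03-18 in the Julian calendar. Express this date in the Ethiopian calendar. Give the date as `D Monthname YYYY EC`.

22 Megabit 450 EC

The source date corresponds to 19 March 458 in the proleptic Gregorian calendar (JDN 1888419).
That day falls on 22 Megabit 450 EC in the Ethiopian calendar.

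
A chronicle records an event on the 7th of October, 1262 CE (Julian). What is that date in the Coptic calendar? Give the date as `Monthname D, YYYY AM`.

Paopi 10, 979 AM

Julian Day Number of the source date = 2182283.
Converting JDN 2182283 to the Coptic calendar gives 10 Paopi 979 AM.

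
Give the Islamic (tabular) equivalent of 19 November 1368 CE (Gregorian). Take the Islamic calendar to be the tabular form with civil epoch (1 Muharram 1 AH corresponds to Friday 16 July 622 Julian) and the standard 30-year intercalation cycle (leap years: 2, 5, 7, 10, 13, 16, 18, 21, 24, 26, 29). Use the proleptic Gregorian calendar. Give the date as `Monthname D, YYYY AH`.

Julian Day Number of the source date = 2221035.
Converting JDN 2221035 to the tabular Islamic calendar gives 29 Rabi' al-Awwal 770 AH.

Rabi' al-Awwal 29, 770 AH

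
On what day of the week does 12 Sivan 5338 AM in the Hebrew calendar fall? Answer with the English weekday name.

Sunday

Equivalently 28 May 1578 Gregorian, JDN 2297560.
Since JDN mod 7 = 6 (0 = Monday), the day is Sunday.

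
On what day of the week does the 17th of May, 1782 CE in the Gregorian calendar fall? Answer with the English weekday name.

Friday

2372059 ≡ 4 (mod 7); counting from Monday = 0 gives Friday.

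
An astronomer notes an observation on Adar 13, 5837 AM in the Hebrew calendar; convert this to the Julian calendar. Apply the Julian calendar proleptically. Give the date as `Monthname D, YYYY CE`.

February 23, 2077 CE

Both dates share Julian Day Number 2479736; in the Julian calendar that is 23 February 2077 CE.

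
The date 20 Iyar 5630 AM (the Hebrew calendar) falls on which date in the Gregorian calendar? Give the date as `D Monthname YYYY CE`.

21 May 1870 CE

Both dates share Julian Day Number 2404204; in the Gregorian calendar that is 21 May 1870 CE.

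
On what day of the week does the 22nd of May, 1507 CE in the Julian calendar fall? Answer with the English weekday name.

Saturday

In the proleptic Gregorian calendar this is 1 June 1507 (JDN 2271631).
JDN 2271631 mod 7 = 5, and JDN 0 was a Monday, so this is a Saturday.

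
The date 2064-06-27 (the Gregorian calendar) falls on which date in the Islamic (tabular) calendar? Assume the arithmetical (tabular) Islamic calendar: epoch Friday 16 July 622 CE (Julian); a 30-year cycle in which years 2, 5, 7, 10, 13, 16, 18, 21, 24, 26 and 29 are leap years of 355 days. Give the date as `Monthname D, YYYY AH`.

Both dates share Julian Day Number 2475099; in the tabular Islamic calendar that is 12 Rabi' al-Awwal 1487 AH.

Rabi' al-Awwal 12, 1487 AH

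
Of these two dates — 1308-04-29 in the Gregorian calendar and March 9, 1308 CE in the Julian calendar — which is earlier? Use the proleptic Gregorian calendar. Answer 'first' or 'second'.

Converting both to JDN: 2198916 vs 2198873; the smaller is the second.

second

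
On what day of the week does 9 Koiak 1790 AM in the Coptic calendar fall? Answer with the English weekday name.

Monday

This is JDN 2478560 (18 December 2073 Gregorian).
2478560 ≡ 0 (mod 7); counting from Monday = 0 gives Monday.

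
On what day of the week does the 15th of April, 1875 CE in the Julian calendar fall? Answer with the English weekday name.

Tuesday

In the Gregorian calendar this is 27 April 1875 (JDN 2406006).
Since JDN mod 7 = 1 (0 = Monday), the day is Tuesday.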